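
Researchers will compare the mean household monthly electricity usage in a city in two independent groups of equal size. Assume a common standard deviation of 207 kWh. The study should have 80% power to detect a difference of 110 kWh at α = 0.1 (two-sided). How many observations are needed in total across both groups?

For two equal groups, n per group = 2·((z_{α/2} + z_β)·σ/δ)².
z_{α/2} = 1.645; z_β = 0.842 (power 80%).
n = 2 × (2.487 × 207 / 110)² = 2 × 21.90 = 43.80
Round up: n = 44 per group.
Total across both groups: 2 × 44 = 88.

88 total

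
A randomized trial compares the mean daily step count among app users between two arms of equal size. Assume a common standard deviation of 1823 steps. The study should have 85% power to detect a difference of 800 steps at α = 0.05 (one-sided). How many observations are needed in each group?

75 per group

For two equal groups, n per group = 2·((z_α + z_β)·σ/δ)².
z_α = 1.645; z_β = 1.036 (power 85%).
n = 2 × (2.681 × 1823 / 800)² = 2 × 37.32 = 74.64
Round up: n = 75 per group.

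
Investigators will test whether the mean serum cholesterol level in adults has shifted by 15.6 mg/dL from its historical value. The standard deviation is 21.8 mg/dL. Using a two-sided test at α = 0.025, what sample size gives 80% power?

19

For a one-sample z-test, n = ((z_{α/2} + z_β)·σ/δ)².
z_{α/2} = 2.241 (two-sided α = 0.025); z_β = 0.842 (power 80% → β = 0.2).
n = (3.083 × 21.8 / 15.6)² = 18.56
Round up: n = 19.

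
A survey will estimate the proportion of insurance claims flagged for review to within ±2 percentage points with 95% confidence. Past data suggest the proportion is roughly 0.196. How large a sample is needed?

1514

For a proportion with margin E = 0.02 at 95% confidence, z = 1.960.
n = p̂(1−p̂)(z/E)² = 0.196 × 0.804 × (1.960/0.02)² = 1513.44
Round up: n = 1514.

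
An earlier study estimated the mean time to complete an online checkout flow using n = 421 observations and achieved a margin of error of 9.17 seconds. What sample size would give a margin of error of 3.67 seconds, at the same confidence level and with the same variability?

n = 2629

Margin of error scales as 1/√n, so n₂ = n₁·(E₁/E₂)².
n₂ = 421 × (9.17/3.67)² = 421 × 6.243 = 2628.30
Round up: n₂ = 2629.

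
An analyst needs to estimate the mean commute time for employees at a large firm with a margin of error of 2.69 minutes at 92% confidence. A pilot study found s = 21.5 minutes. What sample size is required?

For a mean, the margin of error is E = z·σ/√n, so n = (zσ/E)².
At 92% confidence, z = 1.751.
n = (1.751 × 21.5 / 2.69)² = 195.86
Round up: n = 196.

196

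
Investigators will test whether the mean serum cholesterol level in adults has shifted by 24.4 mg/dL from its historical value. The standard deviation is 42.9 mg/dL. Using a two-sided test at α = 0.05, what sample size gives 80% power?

25

For a one-sample z-test, n = ((z_{α/2} + z_β)·σ/δ)².
z_{α/2} = 1.960 (two-sided α = 0.05); z_β = 0.842 (power 80% → β = 0.2).
n = (2.802 × 42.9 / 24.4)² = 24.27
Round up: n = 25.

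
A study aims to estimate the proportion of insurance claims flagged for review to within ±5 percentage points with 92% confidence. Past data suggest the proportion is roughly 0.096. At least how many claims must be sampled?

107

For a proportion with margin E = 0.05 at 92% confidence, z = 1.751.
n = p̂(1−p̂)(z/E)² = 0.096 × 0.904 × (1.751/0.05)² = 106.43
Round up: n = 107.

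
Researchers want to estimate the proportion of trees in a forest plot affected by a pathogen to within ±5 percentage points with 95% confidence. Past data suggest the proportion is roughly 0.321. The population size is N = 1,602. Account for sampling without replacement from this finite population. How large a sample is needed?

For a proportion with margin E = 0.05 at 95% confidence, z = 1.960.
n = p̂(1−p̂)(z/E)² = 0.321 × 0.679 × (1.960/0.05)² = 334.92 — call this n₀.
Finite-population correction with N = 1,602: n = n₀ / (1 + (n₀−1)/N) = 334.92 / 1.208 = 277.25
Round up: n = 278.

278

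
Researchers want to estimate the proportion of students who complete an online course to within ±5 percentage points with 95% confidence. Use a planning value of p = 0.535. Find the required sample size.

For a proportion with margin E = 0.05 at 95% confidence, z = 1.960.
n = p̂(1−p̂)(z/E)² = 0.535 × 0.465 × (1.960/0.05)² = 382.28
Round up: n = 383.

383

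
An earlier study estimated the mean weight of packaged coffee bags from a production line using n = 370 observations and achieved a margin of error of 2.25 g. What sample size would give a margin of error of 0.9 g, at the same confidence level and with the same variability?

2313

Margin of error scales as 1/√n, so n₂ = n₁·(E₁/E₂)².
n₂ = 370 × (2.25/0.9)² = 370 × 6.25 = 2312.50
Round up: n₂ = 2313.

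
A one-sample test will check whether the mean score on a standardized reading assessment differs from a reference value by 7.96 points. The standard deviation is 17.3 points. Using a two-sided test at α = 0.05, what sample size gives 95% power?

62

For a one-sample z-test, n = ((z_{α/2} + z_β)·σ/δ)².
z_{α/2} = 1.960 (two-sided α = 0.05); z_β = 1.645 (power 95% → β = 0.05).
n = (3.605 × 17.3 / 7.96)² = 61.39
Round up: n = 62.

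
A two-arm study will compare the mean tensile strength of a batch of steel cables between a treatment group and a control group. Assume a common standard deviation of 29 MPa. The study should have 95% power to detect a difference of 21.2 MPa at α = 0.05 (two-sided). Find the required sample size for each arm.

For two equal groups, n per group = 2·((z_{α/2} + z_β)·σ/δ)².
z_{α/2} = 1.960; z_β = 1.645 (power 95%).
n = 2 × (3.605 × 29 / 21.2)² = 2 × 24.32 = 48.64
Round up: n = 49 per group.

49 per group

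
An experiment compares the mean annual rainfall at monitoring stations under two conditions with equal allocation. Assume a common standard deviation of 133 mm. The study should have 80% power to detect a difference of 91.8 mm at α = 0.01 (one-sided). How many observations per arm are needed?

43 per group

For two equal groups, n per group = 2·((z_α + z_β)·σ/δ)².
z_α = 2.326; z_β = 0.842 (power 80%).
n = 2 × (3.168 × 133 / 91.8)² = 2 × 21.07 = 42.14
Round up: n = 43 per group.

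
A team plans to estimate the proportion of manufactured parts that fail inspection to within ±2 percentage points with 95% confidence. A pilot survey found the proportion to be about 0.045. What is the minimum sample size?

413

For a proportion with margin E = 0.02 at 95% confidence, z = 1.960.
n = p̂(1−p̂)(z/E)² = 0.045 × 0.955 × (1.960/0.02)² = 412.73
Round up: n = 413.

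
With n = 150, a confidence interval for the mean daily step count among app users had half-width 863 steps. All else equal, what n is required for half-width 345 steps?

Margin of error scales as 1/√n, so n₂ = n₁·(E₁/E₂)².
n₂ = 150 × (863/345)² = 150 × 6.257 = 938.55
Round up: n₂ = 939.

939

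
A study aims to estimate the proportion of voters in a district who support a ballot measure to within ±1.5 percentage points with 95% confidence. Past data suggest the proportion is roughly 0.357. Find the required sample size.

For a proportion with margin E = 0.015 at 95% confidence, z = 1.960.
n = p̂(1−p̂)(z/E)² = 0.357 × 0.643 × (1.960/0.015)² = 3919.30
Round up: n = 3920.

3920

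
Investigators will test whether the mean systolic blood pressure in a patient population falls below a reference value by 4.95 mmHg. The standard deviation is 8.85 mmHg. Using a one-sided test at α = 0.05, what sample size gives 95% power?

For a one-sample z-test, n = ((z_α + z_β)·σ/δ)².
z_α = 1.645 (one-sided α = 0.05); z_β = 1.645 (power 95% → β = 0.05).
n = (3.290 × 8.85 / 4.95)² = 34.60
Round up: n = 35.

35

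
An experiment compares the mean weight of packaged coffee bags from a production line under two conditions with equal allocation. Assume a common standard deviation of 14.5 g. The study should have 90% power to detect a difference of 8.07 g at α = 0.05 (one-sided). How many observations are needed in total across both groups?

For two equal groups, n per group = 2·((z_α + z_β)·σ/δ)².
z_α = 1.645; z_β = 1.282 (power 90%).
n = 2 × (2.927 × 14.5 / 8.07)² = 2 × 27.66 = 55.32
Round up: n = 56 per group.
Total across both groups: 2 × 56 = 112.

112 total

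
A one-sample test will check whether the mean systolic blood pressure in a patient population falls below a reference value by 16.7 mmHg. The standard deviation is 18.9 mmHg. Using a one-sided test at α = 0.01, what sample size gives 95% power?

For a one-sample z-test, n = ((z_α + z_β)·σ/δ)².
z_α = 2.326 (one-sided α = 0.01); z_β = 1.645 (power 95% → β = 0.05).
n = (3.971 × 18.9 / 16.7)² = 20.20
Round up: n = 21.

21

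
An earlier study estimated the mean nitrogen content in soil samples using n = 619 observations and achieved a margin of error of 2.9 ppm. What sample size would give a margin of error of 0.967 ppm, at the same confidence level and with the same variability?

5568

Margin of error scales as 1/√n, so n₂ = n₁·(E₁/E₂)².
n₂ = 619 × (2.9/0.967)² = 619 × 8.994 = 5567.29
Round up: n₂ = 5568.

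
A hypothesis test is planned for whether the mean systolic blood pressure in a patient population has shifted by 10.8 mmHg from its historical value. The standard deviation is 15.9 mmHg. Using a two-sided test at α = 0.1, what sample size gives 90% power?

For a one-sample z-test, n = ((z_{α/2} + z_β)·σ/δ)².
z_{α/2} = 1.645 (two-sided α = 0.1); z_β = 1.282 (power 90% → β = 0.1).
n = (2.927 × 15.9 / 10.8)² = 18.57
Round up: n = 19.

n = 19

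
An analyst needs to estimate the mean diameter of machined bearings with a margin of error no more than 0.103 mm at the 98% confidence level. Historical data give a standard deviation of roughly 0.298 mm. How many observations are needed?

46

For a mean, the margin of error is E = z·σ/√n, so n = (zσ/E)².
At 98% confidence, z = 2.326.
n = (2.326 × 0.298 / 0.103)² = 45.29
Round up: n = 46.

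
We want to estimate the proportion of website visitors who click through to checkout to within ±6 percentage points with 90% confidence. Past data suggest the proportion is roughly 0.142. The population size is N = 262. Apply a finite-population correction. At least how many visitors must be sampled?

For a proportion with margin E = 0.06 at 90% confidence, z = 1.645.
n = p̂(1−p̂)(z/E)² = 0.142 × 0.858 × (1.645/0.06)² = 91.58 — call this n₀.
Finite-population correction with N = 262: n = n₀ / (1 + (n₀−1)/N) = 91.58 / 1.346 = 68.04
Round up: n = 69.

69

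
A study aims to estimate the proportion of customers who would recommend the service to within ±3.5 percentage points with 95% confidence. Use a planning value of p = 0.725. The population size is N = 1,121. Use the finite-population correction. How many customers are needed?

402

For a proportion with margin E = 0.035 at 95% confidence, z = 1.960.
n = p̂(1−p̂)(z/E)² = 0.725 × 0.275 × (1.960/0.035)² = 625.24 — call this n₀.
Finite-population correction with N = 1,121: n = n₀ / (1 + (n₀−1)/N) = 625.24 / 1.557 = 401.57
Round up: n = 402.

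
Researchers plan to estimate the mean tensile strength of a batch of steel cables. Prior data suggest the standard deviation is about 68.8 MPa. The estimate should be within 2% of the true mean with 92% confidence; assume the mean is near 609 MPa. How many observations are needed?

98

For a mean, the margin of error is E = z·σ/√n, so n = (zσ/E)².
At 92% confidence, z = 1.751.
E = 2% of 609 = 12.18 MPa.
n = (1.751 × 68.8 / 12.18)² = 97.83
Round up: n = 98.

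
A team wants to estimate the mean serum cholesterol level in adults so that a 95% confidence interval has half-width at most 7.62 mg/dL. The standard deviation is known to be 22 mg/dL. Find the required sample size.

For a mean, the margin of error is E = z·σ/√n, so n = (zσ/E)².
At 95% confidence, z = 1.960.
n = (1.960 × 22 / 7.62)² = 32.02
Round up: n = 33.

n = 33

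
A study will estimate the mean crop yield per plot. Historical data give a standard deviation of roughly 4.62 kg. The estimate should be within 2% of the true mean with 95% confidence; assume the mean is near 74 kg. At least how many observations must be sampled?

n = 38

For a mean, the margin of error is E = z·σ/√n, so n = (zσ/E)².
At 95% confidence, z = 1.960.
E = 2% of 74 = 1.48 kg.
n = (1.960 × 4.62 / 1.48)² = 37.43
Round up: n = 38.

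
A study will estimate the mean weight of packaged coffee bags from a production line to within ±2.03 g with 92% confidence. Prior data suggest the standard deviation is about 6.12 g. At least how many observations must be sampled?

For a mean, the margin of error is E = z·σ/√n, so n = (zσ/E)².
At 92% confidence, z = 1.751.
n = (1.751 × 6.12 / 2.03)² = 27.87
Round up: n = 28.

28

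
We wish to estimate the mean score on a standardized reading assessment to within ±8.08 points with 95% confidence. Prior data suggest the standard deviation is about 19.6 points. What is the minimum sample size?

23

For a mean, the margin of error is E = z·σ/√n, so n = (zσ/E)².
At 95% confidence, z = 1.960.
n = (1.960 × 19.6 / 8.08)² = 22.60
Round up: n = 23.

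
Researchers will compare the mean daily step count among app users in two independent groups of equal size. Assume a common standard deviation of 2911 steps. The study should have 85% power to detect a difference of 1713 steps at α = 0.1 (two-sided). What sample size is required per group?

42 per group

For two equal groups, n per group = 2·((z_{α/2} + z_β)·σ/δ)².
z_{α/2} = 1.645; z_β = 1.036 (power 85%).
n = 2 × (2.681 × 2911 / 1713)² = 2 × 20.76 = 41.52
Round up: n = 42 per group.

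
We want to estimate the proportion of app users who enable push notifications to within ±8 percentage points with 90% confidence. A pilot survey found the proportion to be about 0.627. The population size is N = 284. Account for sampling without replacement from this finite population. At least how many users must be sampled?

74

For a proportion with margin E = 0.08 at 90% confidence, z = 1.645.
n = p̂(1−p̂)(z/E)² = 0.627 × 0.373 × (1.645/0.08)² = 98.88 — call this n₀.
Finite-population correction with N = 284: n = n₀ / (1 + (n₀−1)/N) = 98.88 / 1.345 = 73.52
Round up: n = 74.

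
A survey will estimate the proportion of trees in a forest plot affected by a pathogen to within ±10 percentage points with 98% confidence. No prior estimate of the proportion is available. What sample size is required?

n = 136

For a proportion with margin E = 0.1 at 98% confidence, z = 2.326.
With no prior estimate, use p = 0.5, which maximizes p(1−p) at 0.25.
n = 0.25 × (z/E)² = 0.25 × (2.326/0.1)² = 135.26
Round up: n = 136.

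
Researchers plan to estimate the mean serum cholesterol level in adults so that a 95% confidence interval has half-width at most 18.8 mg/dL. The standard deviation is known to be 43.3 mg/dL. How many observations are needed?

For a mean, the margin of error is E = z·σ/√n, so n = (zσ/E)².
At 95% confidence, z = 1.960.
n = (1.960 × 43.3 / 18.8)² = 20.38
Round up: n = 21.

n = 21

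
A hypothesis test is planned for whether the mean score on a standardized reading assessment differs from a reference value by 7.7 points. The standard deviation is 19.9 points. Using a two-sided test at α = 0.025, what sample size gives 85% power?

n = 72

For a one-sample z-test, n = ((z_{α/2} + z_β)·σ/δ)².
z_{α/2} = 2.241 (two-sided α = 0.025); z_β = 1.036 (power 85% → β = 0.15).
n = (3.277 × 19.9 / 7.7)² = 71.73
Round up: n = 72.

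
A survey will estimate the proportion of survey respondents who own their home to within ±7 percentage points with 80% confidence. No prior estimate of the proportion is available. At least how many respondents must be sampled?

For a proportion with margin E = 0.07 at 80% confidence, z = 1.282.
With no prior estimate, use p = 0.5, which maximizes p(1−p) at 0.25.
n = 0.25 × (z/E)² = 0.25 × (1.282/0.07)² = 83.85
Round up: n = 84.

n = 84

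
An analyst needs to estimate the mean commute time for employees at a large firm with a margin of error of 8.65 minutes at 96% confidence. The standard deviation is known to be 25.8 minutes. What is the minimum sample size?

For a mean, the margin of error is E = z·σ/√n, so n = (zσ/E)².
At 96% confidence, z = 2.054.
n = (2.054 × 25.8 / 8.65)² = 37.53
Round up: n = 38.

38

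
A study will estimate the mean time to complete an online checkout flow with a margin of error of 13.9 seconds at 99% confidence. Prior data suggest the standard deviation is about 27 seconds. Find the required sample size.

For a mean, the margin of error is E = z·σ/√n, so n = (zσ/E)².
At 99% confidence, z = 2.576.
n = (2.576 × 27 / 13.9)² = 25.04
Round up: n = 26.

26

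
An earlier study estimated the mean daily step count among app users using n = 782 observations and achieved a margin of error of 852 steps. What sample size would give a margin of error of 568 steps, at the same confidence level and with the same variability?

1760

Margin of error scales as 1/√n, so n₂ = n₁·(E₁/E₂)².
n₂ = 782 × (852/568)² = 782 × 2.25 = 1759.50
Round up: n₂ = 1760.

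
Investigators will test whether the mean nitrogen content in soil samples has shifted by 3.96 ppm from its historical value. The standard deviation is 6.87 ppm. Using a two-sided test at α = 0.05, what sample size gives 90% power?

For a one-sample z-test, n = ((z_{α/2} + z_β)·σ/δ)².
z_{α/2} = 1.960 (two-sided α = 0.05); z_β = 1.282 (power 90% → β = 0.1).
n = (3.242 × 6.87 / 3.96)² = 31.63
Round up: n = 32.

n = 32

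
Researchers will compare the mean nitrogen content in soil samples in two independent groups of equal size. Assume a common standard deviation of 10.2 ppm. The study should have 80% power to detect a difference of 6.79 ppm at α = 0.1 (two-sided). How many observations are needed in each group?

28 per group

For two equal groups, n per group = 2·((z_{α/2} + z_β)·σ/δ)².
z_{α/2} = 1.645; z_β = 0.842 (power 80%).
n = 2 × (2.487 × 10.2 / 6.79)² = 2 × 13.96 = 27.92
Round up: n = 28 per group.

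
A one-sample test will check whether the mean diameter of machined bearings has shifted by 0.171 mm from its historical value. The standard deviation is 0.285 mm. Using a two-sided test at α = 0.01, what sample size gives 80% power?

33

For a one-sample z-test, n = ((z_{α/2} + z_β)·σ/δ)².
z_{α/2} = 2.576 (two-sided α = 0.01); z_β = 0.842 (power 80% → β = 0.2).
n = (3.418 × 0.285 / 0.171)² = 32.45
Round up: n = 33.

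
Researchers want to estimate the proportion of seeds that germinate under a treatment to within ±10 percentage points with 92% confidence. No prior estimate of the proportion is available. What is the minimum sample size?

77

For a proportion with margin E = 0.1 at 92% confidence, z = 1.751.
With no prior estimate, use p = 0.5, which maximizes p(1−p) at 0.25.
n = 0.25 × (z/E)² = 0.25 × (1.751/0.1)² = 76.65
Round up: n = 77.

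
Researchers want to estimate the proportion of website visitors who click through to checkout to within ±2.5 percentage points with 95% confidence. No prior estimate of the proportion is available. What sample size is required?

For a proportion with margin E = 0.025 at 95% confidence, z = 1.960.
With no prior estimate, use p = 0.5, which maximizes p(1−p) at 0.25.
n = 0.25 × (z/E)² = 0.25 × (1.960/0.025)² = 1536.64
Round up: n = 1537.

n = 1537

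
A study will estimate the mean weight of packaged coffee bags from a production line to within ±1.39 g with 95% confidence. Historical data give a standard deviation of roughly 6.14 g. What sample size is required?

For a mean, the margin of error is E = z·σ/√n, so n = (zσ/E)².
At 95% confidence, z = 1.960.
n = (1.960 × 6.14 / 1.39)² = 74.96
Round up: n = 75.

75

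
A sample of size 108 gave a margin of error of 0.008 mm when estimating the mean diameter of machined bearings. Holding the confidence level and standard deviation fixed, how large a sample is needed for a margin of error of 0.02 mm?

n = 18

Margin of error scales as 1/√n, so n₂ = n₁·(E₁/E₂)².
n₂ = 108 × (0.008/0.02)² = 108 × 0.16 = 17.28
Round up: n₂ = 18.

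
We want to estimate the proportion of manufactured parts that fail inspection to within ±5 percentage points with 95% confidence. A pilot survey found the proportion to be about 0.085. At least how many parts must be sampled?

For a proportion with margin E = 0.05 at 95% confidence, z = 1.960.
n = p̂(1−p̂)(z/E)² = 0.085 × 0.915 × (1.960/0.05)² = 119.51
Round up: n = 120.

n = 120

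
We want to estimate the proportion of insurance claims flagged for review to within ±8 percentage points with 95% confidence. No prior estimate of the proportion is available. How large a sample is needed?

151

For a proportion with margin E = 0.08 at 95% confidence, z = 1.960.
With no prior estimate, use p = 0.5, which maximizes p(1−p) at 0.25.
n = 0.25 × (z/E)² = 0.25 × (1.960/0.08)² = 150.06
Round up: n = 151.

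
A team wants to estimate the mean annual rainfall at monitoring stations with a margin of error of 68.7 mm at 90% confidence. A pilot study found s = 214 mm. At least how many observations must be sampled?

For a mean, the margin of error is E = z·σ/√n, so n = (zσ/E)².
At 90% confidence, z = 1.645.
n = (1.645 × 214 / 68.7)² = 26.26
Round up: n = 27.

27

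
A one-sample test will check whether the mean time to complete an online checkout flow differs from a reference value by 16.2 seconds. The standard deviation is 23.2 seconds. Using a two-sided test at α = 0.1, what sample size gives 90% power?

18

For a one-sample z-test, n = ((z_{α/2} + z_β)·σ/δ)².
z_{α/2} = 1.645 (two-sided α = 0.1); z_β = 1.282 (power 90% → β = 0.1).
n = (2.927 × 23.2 / 16.2)² = 17.57
Round up: n = 18.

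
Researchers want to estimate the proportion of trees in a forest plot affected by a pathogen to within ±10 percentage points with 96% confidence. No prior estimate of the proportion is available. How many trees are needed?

For a proportion with margin E = 0.1 at 96% confidence, z = 2.054.
With no prior estimate, use p = 0.5, which maximizes p(1−p) at 0.25.
n = 0.25 × (z/E)² = 0.25 × (2.054/0.1)² = 105.47
Round up: n = 106.

106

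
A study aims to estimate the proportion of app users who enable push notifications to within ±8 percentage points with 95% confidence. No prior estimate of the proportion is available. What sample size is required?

151

For a proportion with margin E = 0.08 at 95% confidence, z = 1.960.
With no prior estimate, use p = 0.5, which maximizes p(1−p) at 0.25.
n = 0.25 × (z/E)² = 0.25 × (1.960/0.08)² = 150.06
Round up: n = 151.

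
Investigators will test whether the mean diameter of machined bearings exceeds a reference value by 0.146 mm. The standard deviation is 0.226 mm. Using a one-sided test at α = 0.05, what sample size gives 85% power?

18

For a one-sample z-test, n = ((z_α + z_β)·σ/δ)².
z_α = 1.645 (one-sided α = 0.05); z_β = 1.036 (power 85% → β = 0.15).
n = (2.681 × 0.226 / 0.146)² = 17.22
Round up: n = 18.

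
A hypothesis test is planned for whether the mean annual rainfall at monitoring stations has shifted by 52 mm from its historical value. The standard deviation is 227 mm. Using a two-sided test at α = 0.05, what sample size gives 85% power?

For a one-sample z-test, n = ((z_{α/2} + z_β)·σ/δ)².
z_{α/2} = 1.960 (two-sided α = 0.05); z_β = 1.036 (power 85% → β = 0.15).
n = (2.996 × 227 / 52)² = 171.05
Round up: n = 172.

n = 172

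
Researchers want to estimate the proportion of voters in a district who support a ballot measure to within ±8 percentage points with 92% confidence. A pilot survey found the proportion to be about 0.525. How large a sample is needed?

For a proportion with margin E = 0.08 at 92% confidence, z = 1.751.
n = p̂(1−p̂)(z/E)² = 0.525 × 0.475 × (1.751/0.08)² = 119.47
Round up: n = 120.

n = 120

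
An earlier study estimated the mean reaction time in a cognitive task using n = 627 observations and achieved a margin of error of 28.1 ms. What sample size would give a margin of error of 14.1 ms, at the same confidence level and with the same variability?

Margin of error scales as 1/√n, so n₂ = n₁·(E₁/E₂)².
n₂ = 627 × (28.1/14.1)² = 627 × 3.972 = 2490.44
Round up: n₂ = 2491.

2491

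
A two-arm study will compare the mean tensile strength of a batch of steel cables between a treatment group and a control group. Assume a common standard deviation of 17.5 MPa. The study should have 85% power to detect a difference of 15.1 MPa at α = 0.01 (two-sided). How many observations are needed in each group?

For two equal groups, n per group = 2·((z_{α/2} + z_β)·σ/δ)².
z_{α/2} = 2.576; z_β = 1.036 (power 85%).
n = 2 × (3.612 × 17.5 / 15.1)² = 2 × 17.52 = 35.04
Round up: n = 36 per group.

36 per group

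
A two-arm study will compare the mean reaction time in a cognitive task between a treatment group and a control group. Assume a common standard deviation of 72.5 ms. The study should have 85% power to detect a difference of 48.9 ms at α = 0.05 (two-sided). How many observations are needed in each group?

40 per group

For two equal groups, n per group = 2·((z_{α/2} + z_β)·σ/δ)².
z_{α/2} = 1.960; z_β = 1.036 (power 85%).
n = 2 × (2.996 × 72.5 / 48.9)² = 2 × 19.73 = 39.46
Round up: n = 40 per group.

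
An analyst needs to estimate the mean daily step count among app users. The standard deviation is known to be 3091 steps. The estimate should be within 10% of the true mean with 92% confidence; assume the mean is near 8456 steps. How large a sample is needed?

41

For a mean, the margin of error is E = z·σ/√n, so n = (zσ/E)².
At 92% confidence, z = 1.751.
E = 10% of 8456 = 845.6 steps.
n = (1.751 × 3091 / 845.6)² = 40.97
Round up: n = 41.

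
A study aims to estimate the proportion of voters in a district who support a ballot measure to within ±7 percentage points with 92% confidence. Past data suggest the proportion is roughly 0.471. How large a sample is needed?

For a proportion with margin E = 0.07 at 92% confidence, z = 1.751.
n = p̂(1−p̂)(z/E)² = 0.471 × 0.529 × (1.751/0.07)² = 155.90
Round up: n = 156.

n = 156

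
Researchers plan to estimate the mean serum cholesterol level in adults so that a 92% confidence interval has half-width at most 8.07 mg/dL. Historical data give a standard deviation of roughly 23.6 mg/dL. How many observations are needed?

27

For a mean, the margin of error is E = z·σ/√n, so n = (zσ/E)².
At 92% confidence, z = 1.751.
n = (1.751 × 23.6 / 8.07)² = 26.22
Round up: n = 27.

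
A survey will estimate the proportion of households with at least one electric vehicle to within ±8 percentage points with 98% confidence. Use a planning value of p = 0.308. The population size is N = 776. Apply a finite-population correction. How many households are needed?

147

For a proportion with margin E = 0.08 at 98% confidence, z = 2.326.
n = p̂(1−p̂)(z/E)² = 0.308 × 0.692 × (2.326/0.08)² = 180.18 — call this n₀.
Finite-population correction with N = 776: n = n₀ / (1 + (n₀−1)/N) = 180.18 / 1.231 = 146.37
Round up: n = 147.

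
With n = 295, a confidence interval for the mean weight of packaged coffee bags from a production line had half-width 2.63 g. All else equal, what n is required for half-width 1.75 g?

n = 667

Margin of error scales as 1/√n, so n₂ = n₁·(E₁/E₂)².
n₂ = 295 × (2.63/1.75)² = 295 × 2.259 = 666.40
Round up: n₂ = 667.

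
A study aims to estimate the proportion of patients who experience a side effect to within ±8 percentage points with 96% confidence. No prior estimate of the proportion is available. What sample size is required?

165

For a proportion with margin E = 0.08 at 96% confidence, z = 2.054.
With no prior estimate, use p = 0.5, which maximizes p(1−p) at 0.25.
n = 0.25 × (z/E)² = 0.25 × (2.054/0.08)² = 164.80
Round up: n = 165.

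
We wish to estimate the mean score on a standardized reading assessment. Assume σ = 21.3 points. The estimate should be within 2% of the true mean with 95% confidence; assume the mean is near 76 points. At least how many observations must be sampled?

755

For a mean, the margin of error is E = z·σ/√n, so n = (zσ/E)².
At 95% confidence, z = 1.960.
E = 2% of 76 = 1.52 points.
n = (1.960 × 21.3 / 1.52)² = 754.37
Round up: n = 755.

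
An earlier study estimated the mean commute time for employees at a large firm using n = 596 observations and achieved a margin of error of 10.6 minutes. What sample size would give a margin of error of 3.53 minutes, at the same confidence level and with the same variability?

n = 5375

Margin of error scales as 1/√n, so n₂ = n₁·(E₁/E₂)².
n₂ = 596 × (10.6/3.53)² = 596 × 9.017 = 5374.13
Round up: n₂ = 5375.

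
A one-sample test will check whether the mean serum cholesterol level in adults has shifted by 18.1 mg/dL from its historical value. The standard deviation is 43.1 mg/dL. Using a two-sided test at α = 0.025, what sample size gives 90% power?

71

For a one-sample z-test, n = ((z_{α/2} + z_β)·σ/δ)².
z_{α/2} = 2.241 (two-sided α = 0.025); z_β = 1.282 (power 90% → β = 0.1).
n = (3.523 × 43.1 / 18.1)² = 70.38
Round up: n = 71.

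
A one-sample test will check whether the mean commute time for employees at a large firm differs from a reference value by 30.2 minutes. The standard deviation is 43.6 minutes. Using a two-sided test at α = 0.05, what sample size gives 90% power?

For a one-sample z-test, n = ((z_{α/2} + z_β)·σ/δ)².
z_{α/2} = 1.960 (two-sided α = 0.05); z_β = 1.282 (power 90% → β = 0.1).
n = (3.242 × 43.6 / 30.2)² = 21.91
Round up: n = 22.

22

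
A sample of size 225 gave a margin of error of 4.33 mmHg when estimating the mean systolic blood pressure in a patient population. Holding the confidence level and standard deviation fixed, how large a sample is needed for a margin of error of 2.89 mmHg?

Margin of error scales as 1/√n, so n₂ = n₁·(E₁/E₂)².
n₂ = 225 × (4.33/2.89)² = 225 × 2.245 = 505.12
Round up: n₂ = 506.

506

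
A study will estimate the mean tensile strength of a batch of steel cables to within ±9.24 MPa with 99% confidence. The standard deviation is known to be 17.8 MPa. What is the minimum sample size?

For a mean, the margin of error is E = z·σ/√n, so n = (zσ/E)².
At 99% confidence, z = 2.576.
n = (2.576 × 17.8 / 9.24)² = 24.63
Round up: n = 25.

25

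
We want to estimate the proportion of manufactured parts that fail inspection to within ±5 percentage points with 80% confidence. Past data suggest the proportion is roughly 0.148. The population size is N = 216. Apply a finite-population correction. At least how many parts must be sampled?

61

For a proportion with margin E = 0.05 at 80% confidence, z = 1.282.
n = p̂(1−p̂)(z/E)² = 0.148 × 0.852 × (1.282/0.05)² = 82.90 — call this n₀.
Finite-population correction with N = 216: n = n₀ / (1 + (n₀−1)/N) = 82.90 / 1.379 = 60.12
Round up: n = 61.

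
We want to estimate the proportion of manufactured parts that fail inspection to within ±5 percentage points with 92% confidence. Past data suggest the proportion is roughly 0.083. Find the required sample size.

94

For a proportion with margin E = 0.05 at 92% confidence, z = 1.751.
n = p̂(1−p̂)(z/E)² = 0.083 × 0.917 × (1.751/0.05)² = 93.34
Round up: n = 94.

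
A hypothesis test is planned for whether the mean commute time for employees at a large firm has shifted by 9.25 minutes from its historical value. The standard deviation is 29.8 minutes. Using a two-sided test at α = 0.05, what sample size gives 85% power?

For a one-sample z-test, n = ((z_{α/2} + z_β)·σ/δ)².
z_{α/2} = 1.960 (two-sided α = 0.05); z_β = 1.036 (power 85% → β = 0.15).
n = (2.996 × 29.8 / 9.25)² = 93.16
Round up: n = 94.

94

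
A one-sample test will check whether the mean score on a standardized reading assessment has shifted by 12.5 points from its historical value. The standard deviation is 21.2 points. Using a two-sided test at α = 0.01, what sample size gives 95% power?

For a one-sample z-test, n = ((z_{α/2} + z_β)·σ/δ)².
z_{α/2} = 2.576 (two-sided α = 0.01); z_β = 1.645 (power 95% → β = 0.05).
n = (4.221 × 21.2 / 12.5)² = 51.25
Round up: n = 52.

52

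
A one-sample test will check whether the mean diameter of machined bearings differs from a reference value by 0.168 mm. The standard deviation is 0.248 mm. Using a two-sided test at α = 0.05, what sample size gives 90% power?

n = 23

For a one-sample z-test, n = ((z_{α/2} + z_β)·σ/δ)².
z_{α/2} = 1.960 (two-sided α = 0.05); z_β = 1.282 (power 90% → β = 0.1).
n = (3.242 × 0.248 / 0.168)² = 22.90
Round up: n = 23.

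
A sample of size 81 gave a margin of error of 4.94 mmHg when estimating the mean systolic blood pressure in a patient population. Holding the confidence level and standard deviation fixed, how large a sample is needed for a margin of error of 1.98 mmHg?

505

Margin of error scales as 1/√n, so n₂ = n₁·(E₁/E₂)².
n₂ = 81 × (4.94/1.98)² = 81 × 6.225 = 504.22
Round up: n₂ = 505.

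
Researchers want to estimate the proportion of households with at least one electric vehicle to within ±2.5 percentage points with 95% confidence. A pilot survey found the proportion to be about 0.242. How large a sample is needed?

For a proportion with margin E = 0.025 at 95% confidence, z = 1.960.
n = p̂(1−p̂)(z/E)² = 0.242 × 0.758 × (1.960/0.025)² = 1127.50
Round up: n = 1128.

n = 1128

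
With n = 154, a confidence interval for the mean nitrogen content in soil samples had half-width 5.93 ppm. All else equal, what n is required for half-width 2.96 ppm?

619

Margin of error scales as 1/√n, so n₂ = n₁·(E₁/E₂)².
n₂ = 154 × (5.93/2.96)² = 154 × 4.014 = 618.16
Round up: n₂ = 619.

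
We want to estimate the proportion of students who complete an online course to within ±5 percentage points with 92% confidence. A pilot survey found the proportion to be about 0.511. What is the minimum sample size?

307

For a proportion with margin E = 0.05 at 92% confidence, z = 1.751.
n = p̂(1−p̂)(z/E)² = 0.511 × 0.489 × (1.751/0.05)² = 306.45
Round up: n = 307.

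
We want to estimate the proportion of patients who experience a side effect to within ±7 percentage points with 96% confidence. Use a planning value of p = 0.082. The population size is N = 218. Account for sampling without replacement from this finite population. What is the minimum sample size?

For a proportion with margin E = 0.07 at 96% confidence, z = 2.054.
n = p̂(1−p̂)(z/E)² = 0.082 × 0.918 × (2.054/0.07)² = 64.81 — call this n₀.
Finite-population correction with N = 218: n = n₀ / (1 + (n₀−1)/N) = 64.81 / 1.293 = 50.12
Round up: n = 51.

51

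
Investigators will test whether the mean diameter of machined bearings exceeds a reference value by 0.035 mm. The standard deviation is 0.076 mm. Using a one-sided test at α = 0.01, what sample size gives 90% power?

For a one-sample z-test, n = ((z_α + z_β)·σ/δ)².
z_α = 2.326 (one-sided α = 0.01); z_β = 1.282 (power 90% → β = 0.1).
n = (3.608 × 0.076 / 0.035)² = 61.38
Round up: n = 62.

62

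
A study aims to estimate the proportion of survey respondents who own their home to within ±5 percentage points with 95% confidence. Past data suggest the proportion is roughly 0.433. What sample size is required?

For a proportion with margin E = 0.05 at 95% confidence, z = 1.960.
n = p̂(1−p̂)(z/E)² = 0.433 × 0.567 × (1.960/0.05)² = 377.26
Round up: n = 378.

n = 378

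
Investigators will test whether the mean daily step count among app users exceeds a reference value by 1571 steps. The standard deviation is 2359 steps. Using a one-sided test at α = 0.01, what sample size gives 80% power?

23

For a one-sample z-test, n = ((z_α + z_β)·σ/δ)².
z_α = 2.326 (one-sided α = 0.01); z_β = 0.842 (power 80% → β = 0.2).
n = (3.168 × 2359 / 1571)² = 22.63
Round up: n = 23.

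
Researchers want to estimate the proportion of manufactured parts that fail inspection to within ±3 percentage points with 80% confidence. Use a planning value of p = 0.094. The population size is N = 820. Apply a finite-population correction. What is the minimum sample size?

n = 131

For a proportion with margin E = 0.03 at 80% confidence, z = 1.282.
n = p̂(1−p̂)(z/E)² = 0.094 × 0.906 × (1.282/0.03)² = 155.52 — call this n₀.
Finite-population correction with N = 820: n = n₀ / (1 + (n₀−1)/N) = 155.52 / 1.188 = 130.91
Round up: n = 131.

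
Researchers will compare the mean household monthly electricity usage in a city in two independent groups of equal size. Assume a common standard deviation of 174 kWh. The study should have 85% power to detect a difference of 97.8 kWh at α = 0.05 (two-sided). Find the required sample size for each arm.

For two equal groups, n per group = 2·((z_{α/2} + z_β)·σ/δ)².
z_{α/2} = 1.960; z_β = 1.036 (power 85%).
n = 2 × (2.996 × 174 / 97.8)² = 2 × 28.41 = 56.82
Round up: n = 57 per group.

57 per group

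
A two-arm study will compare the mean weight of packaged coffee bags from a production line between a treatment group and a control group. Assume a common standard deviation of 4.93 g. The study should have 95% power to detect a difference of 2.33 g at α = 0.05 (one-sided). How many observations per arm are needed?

97 per group

For two equal groups, n per group = 2·((z_α + z_β)·σ/δ)².
z_α = 1.645; z_β = 1.645 (power 95%).
n = 2 × (3.290 × 4.93 / 2.33)² = 2 × 48.46 = 96.92
Round up: n = 97 per group.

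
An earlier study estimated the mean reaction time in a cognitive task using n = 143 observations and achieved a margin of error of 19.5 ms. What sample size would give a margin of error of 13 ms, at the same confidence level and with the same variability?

Margin of error scales as 1/√n, so n₂ = n₁·(E₁/E₂)².
n₂ = 143 × (19.5/13)² = 143 × 2.25 = 321.75
Round up: n₂ = 322.

322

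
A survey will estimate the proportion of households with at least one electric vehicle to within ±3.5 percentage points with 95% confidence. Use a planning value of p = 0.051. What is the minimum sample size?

For a proportion with margin E = 0.035 at 95% confidence, z = 1.960.
n = p̂(1−p̂)(z/E)² = 0.051 × 0.949 × (1.960/0.035)² = 151.78
Round up: n = 152.

n = 152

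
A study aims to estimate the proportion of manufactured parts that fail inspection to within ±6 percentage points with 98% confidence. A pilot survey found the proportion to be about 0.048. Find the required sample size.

For a proportion with margin E = 0.06 at 98% confidence, z = 2.326.
n = p̂(1−p̂)(z/E)² = 0.048 × 0.952 × (2.326/0.06)² = 68.67
Round up: n = 69.

69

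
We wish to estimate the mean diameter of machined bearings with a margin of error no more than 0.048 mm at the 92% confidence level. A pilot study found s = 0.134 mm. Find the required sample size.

For a mean, the margin of error is E = z·σ/√n, so n = (zσ/E)².
At 92% confidence, z = 1.751.
n = (1.751 × 0.134 / 0.048)² = 23.89
Round up: n = 24.

n = 24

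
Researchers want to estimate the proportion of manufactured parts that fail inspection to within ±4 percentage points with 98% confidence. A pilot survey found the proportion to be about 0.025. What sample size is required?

For a proportion with margin E = 0.04 at 98% confidence, z = 2.326.
n = p̂(1−p̂)(z/E)² = 0.025 × 0.975 × (2.326/0.04)² = 82.42
Round up: n = 83.

83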